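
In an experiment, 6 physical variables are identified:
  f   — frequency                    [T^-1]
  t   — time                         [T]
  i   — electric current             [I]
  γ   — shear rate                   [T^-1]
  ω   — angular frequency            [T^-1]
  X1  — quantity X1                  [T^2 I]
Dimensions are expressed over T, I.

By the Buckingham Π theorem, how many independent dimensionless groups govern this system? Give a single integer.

Dimensional matrix (T×I by f×t×i×γ×ω×X1):
  T: [-1  1  0 -1 -1  2]
  I: [ 0  0  1  0  0  1]
RREF → pivots at {f,i} ⇒ r = 2
n=6, r=2 ⇒ 4 dimensionless groups

4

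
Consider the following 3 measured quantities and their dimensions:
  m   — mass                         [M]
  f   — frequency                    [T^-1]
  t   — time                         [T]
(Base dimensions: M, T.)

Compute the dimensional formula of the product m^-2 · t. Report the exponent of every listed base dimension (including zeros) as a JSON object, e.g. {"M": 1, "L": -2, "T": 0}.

Write exponents as rows M,T / cols m,f,t:
  M: [ 1  0  0]
  T: [ 0 -1  1]
  [M]: (-2)·1+(1)·0 = -2
  [T]: (-2)·0+(1)·1 = 1
⇒ M^-2 T

{"M": -2, "T": 1}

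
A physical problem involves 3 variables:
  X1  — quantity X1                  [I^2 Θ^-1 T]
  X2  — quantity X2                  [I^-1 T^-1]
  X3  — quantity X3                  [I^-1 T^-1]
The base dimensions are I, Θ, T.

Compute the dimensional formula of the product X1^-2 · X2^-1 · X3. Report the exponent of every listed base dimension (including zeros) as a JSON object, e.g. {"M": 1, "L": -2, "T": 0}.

Write exponents as rows I,Θ,T / cols X1,X2,X3:
  I: [ 2 -1 -1]
  Θ: [-1  0  0]
  T: [ 1 -1 -1]
  [I]: (-2)·2+(-1)·-1+(1)·-1 = -4
  [Θ]: (-2)·-1+(-1)·0+(1)·0 = 2
  [T]: (-2)·1+(-1)·-1+(1)·-1 = -2
⇒ I^-4 Θ^2 T^-2

{"I": -4, "Θ": 2, "T": -2}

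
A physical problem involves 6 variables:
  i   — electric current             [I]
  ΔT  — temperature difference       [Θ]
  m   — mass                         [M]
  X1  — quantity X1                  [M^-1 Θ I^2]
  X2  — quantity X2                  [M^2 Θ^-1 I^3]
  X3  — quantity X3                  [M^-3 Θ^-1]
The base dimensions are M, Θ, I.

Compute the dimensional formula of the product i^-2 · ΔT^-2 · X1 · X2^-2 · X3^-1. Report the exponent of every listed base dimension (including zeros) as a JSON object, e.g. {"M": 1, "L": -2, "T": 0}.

{"M": -2, "Θ": 2, "I": -6}

Dimensional matrix (M×Θ×I by i×ΔT×m×X1×X2×X3):
  M: [ 0  0  1 -1  2 -3]
  Θ: [ 0  1  0  1 -1 -1]
  I: [ 1  0  0  2  3  0]
  [M]: (-2)·0+(-2)·0+(1)·-1+(-2)·2+(-1)·-3 = -2
  [Θ]: (-2)·0+(-2)·1+(1)·1+(-2)·-1+(-1)·-1 = 2
  [I]: (-2)·1+(-2)·0+(1)·2+(-2)·3+(-1)·0 = -6
⇒ M^-2 Θ^2 I^-6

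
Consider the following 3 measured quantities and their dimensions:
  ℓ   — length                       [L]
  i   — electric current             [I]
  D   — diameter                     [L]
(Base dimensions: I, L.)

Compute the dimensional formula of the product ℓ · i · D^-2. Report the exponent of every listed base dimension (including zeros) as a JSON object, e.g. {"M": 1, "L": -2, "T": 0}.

Exponent matrix [I,L] × [ℓ,i,D]:
  I: [ 0  1  0]
  L: [ 1  0  1]
  [I]: (1)·0+(1)·1+(-2)·0 = 1
  [L]: (1)·1+(1)·0+(-2)·1 = -1
⇒ I L^-1

{"I": 1, "L": -1}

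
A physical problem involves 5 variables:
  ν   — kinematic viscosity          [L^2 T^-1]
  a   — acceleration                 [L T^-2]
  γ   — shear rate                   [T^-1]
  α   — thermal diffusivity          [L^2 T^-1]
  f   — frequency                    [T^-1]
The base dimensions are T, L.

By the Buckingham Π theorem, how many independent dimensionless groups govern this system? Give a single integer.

Exponent matrix [T,L] × [ν,a,γ,α,f]:
  T: [-1 -2 -1 -1 -1]
  L: [ 2  1  0  2  0]
Row reduction gives pivot columns ν,a; rank = 2
5 vars − rank 2 = 3 Π groups

3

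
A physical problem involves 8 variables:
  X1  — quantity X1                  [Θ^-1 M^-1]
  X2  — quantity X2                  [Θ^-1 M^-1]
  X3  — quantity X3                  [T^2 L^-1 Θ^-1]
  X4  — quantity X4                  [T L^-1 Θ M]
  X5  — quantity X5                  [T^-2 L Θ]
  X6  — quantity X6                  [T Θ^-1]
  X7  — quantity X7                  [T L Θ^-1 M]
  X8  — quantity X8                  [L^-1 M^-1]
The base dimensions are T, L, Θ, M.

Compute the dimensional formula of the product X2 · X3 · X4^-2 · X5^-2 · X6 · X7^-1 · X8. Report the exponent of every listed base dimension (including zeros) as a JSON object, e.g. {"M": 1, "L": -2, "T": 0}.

Dimensional matrix (T×L×Θ×M by X1×X2×X3×X4×X5×X6×X7×X8):
  T: [ 0  0  2  1 -2  1  1  0]
  L: [ 0  0 -1 -1  1  0  1 -1]
  Θ: [-1 -1 -1  1  1 -1 -1  0]
  M: [-1 -1  0  1  0  0  1 -1]
  [T]: (1)·0+(1)·2+(-2)·1+(-2)·-2+(1)·1+(-1)·1+(1)·0 = 4
  [L]: (1)·0+(1)·-1+(-2)·-1+(-2)·1+(1)·0+(-1)·1+(1)·-1 = -3
  [Θ]: (1)·-1+(1)·-1+(-2)·1+(-2)·1+(1)·-1+(-1)·-1+(1)·0 = -6
  [M]: (1)·-1+(1)·0+(-2)·1+(-2)·0+(1)·0+(-1)·1+(1)·-1 = -5
⇒ T^4 L^-3 Θ^-6 M^-5

{"T": 4, "L": -3, "Θ": -6, "M": -5}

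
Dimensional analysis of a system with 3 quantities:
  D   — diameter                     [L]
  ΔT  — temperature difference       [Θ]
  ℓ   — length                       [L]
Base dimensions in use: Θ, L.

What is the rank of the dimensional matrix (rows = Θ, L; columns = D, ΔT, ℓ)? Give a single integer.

2

Write exponents as rows Θ,L / cols D,ΔT,ℓ:
  Θ: [ 0  1  0]
  L: [ 1  0  1]
Echelon form has 2 nonzero rows (pivots: D,ΔT)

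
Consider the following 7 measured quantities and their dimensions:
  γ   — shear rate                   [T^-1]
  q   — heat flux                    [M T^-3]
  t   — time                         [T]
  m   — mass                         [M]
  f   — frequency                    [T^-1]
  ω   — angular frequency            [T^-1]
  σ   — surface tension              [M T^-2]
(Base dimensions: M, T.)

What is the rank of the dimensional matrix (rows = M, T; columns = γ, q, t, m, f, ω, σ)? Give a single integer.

Dimensional matrix (M×T by γ×q×t×m×f×ω×σ):
  M: [ 0  1  0  1  0  0  1]
  T: [-1 -3  1  0 -1 -1 -2]
Row reduction gives pivot columns γ,q; rank = 2

2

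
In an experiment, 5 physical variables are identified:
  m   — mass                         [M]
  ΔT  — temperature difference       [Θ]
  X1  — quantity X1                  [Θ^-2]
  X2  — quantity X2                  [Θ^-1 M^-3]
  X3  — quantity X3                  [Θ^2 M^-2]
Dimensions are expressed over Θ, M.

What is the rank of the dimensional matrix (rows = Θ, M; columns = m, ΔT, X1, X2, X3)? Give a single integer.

Write exponents as rows Θ,M / cols m,ΔT,X1,X2,X3:
  Θ: [ 0  1 -2 -1  2]
  M: [ 1  0  0 -3 -2]
Echelon form has 2 nonzero rows (pivots: m,ΔT)

2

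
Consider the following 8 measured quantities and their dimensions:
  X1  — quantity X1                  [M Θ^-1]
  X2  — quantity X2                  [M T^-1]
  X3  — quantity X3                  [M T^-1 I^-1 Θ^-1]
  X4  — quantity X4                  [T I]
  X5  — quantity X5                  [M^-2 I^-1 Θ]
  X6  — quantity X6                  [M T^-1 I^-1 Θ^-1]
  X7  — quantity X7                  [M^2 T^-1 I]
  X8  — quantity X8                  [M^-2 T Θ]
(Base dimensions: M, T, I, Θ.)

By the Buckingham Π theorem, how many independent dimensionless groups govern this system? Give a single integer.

Exponent matrix [M,T,I,Θ] × [X1,X2,X3,X4,X5,X6,X7,X8]:
  M: [ 1  1  1  0 -2  1  2 -2]
  T: [ 0 -1 -1  1  0 -1 -1  1]
  I: [ 0  0 -1  1 -1 -1  1  0]
  Θ: [-1  0 -1  0  1 -1  0  1]
RREF → pivots at {X1,X2,X3} ⇒ r = 3
8 vars − rank 3 = 5 Π groups

5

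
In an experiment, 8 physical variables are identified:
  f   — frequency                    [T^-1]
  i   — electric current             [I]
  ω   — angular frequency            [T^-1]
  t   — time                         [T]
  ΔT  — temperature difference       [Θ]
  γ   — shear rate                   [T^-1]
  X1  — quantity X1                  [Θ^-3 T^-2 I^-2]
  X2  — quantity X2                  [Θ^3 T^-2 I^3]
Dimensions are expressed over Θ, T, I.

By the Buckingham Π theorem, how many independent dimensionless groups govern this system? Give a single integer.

5

Write exponents as rows Θ,T,I / cols f,i,ω,t,ΔT,γ,X1,X2:
  Θ: [ 0  0  0  0  1  0 -3  3]
  T: [-1  0 -1  1  0 -1 -2 -2]
  I: [ 0  1  0  0  0  0 -2  3]
RREF → pivots at {f,i,ΔT} ⇒ r = 3
Π count = n − r = 8 − 3 = 5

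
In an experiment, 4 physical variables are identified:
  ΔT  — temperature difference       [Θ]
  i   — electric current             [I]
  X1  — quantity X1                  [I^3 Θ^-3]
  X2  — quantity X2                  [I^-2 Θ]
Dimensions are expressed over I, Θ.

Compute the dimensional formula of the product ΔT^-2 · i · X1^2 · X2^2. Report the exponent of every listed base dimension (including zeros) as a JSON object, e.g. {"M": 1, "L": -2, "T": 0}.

{"I": 3, "Θ": -6}

Exponent matrix [I,Θ] × [ΔT,i,X1,X2]:
  I: [ 0  1  3 -2]
  Θ: [ 1  0 -3  1]
  [I]: (-2)·0+(1)·1+(2)·3+(2)·-2 = 3
  [Θ]: (-2)·1+(1)·0+(2)·-3+(2)·1 = -6
⇒ I^3 Θ^-6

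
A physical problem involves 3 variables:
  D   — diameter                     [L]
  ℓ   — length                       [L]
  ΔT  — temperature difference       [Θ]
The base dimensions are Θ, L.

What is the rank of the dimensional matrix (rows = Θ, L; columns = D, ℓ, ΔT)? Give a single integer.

Dimensional matrix (Θ×L by D×ℓ×ΔT):
  Θ: [ 0  0  1]
  L: [ 1  1  0]
RREF → pivots at {D,ΔT} ⇒ r = 2

2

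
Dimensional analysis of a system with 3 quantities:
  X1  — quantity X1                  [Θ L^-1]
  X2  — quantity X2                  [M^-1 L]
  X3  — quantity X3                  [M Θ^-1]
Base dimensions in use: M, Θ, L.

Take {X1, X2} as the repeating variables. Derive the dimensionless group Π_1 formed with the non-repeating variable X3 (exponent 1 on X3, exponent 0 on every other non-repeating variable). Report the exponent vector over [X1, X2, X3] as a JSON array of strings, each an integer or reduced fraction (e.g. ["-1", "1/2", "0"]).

["1", "1", "1"]

Write exponents as rows M,Θ,L / cols X1,X2,X3:
  M: [ 0 -1  1]
  Θ: [ 1  0 -1]
  L: [-1  1  0]
Echelon form has 2 nonzero rows (pivots: X1,X2)
Pivot set = {X1,X2}, free = {X3}
RREF:
  r0: [   1    0   -1]
  r1: [   0    1   -1]
  r2: [   0    0    0]
Fix exponent of X3 at 1; solve each RREF row for its pivot's exponent:
  r0: exp(X1) + (-1)·1 = 0 ⇒ exp(X1) = 1
  r1: exp(X2) + (-1)·1 = 0 ⇒ exp(X2) = 1
Π_1 = X1 · X2 · X3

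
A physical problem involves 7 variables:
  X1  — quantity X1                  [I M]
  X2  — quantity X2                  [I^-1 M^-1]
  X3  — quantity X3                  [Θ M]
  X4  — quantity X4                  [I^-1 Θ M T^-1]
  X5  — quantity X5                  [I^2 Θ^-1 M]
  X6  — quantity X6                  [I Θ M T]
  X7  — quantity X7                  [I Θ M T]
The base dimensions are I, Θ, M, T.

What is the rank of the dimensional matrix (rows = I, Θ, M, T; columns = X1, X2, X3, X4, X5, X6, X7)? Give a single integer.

Write exponents as rows I,Θ,M,T / cols X1,X2,X3,X4,X5,X6,X7:
  I: [ 1 -1  0 -1  2  1  1]
  Θ: [ 0  0  1  1 -1  1  1]
  M: [ 1 -1  1  1  1  1  1]
  T: [ 0  0  0 -1  0  1  1]
Echelon form has 3 nonzero rows (pivots: X1,X3,X4)

3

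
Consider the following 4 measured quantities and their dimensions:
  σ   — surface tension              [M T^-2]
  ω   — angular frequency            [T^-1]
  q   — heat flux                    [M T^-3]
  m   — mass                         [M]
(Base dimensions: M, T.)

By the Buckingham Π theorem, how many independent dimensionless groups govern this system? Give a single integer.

2

Write exponents as rows M,T / cols σ,ω,q,m:
  M: [ 1  0  1  1]
  T: [-2 -1 -3  0]
Echelon form has 2 nonzero rows (pivots: σ,ω)
Π count = n − r = 4 − 2 = 2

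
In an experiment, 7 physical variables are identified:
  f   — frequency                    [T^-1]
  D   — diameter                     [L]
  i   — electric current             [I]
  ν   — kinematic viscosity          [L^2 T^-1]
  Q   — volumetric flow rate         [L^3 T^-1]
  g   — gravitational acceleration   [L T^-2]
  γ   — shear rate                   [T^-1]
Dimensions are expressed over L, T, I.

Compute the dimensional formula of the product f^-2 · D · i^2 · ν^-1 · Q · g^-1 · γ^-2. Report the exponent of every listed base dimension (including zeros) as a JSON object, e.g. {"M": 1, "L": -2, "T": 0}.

Exponent matrix [L,T,I] × [f,D,i,ν,Q,g,γ]:
  L: [ 0  1  0  2  3  1  0]
  T: [-1  0  0 -1 -1 -2 -1]
  I: [ 0  0  1  0  0  0  0]
  [L]: (-2)·0+(1)·1+(2)·0+(-1)·2+(1)·3+(-1)·1+(-2)·0 = 1
  [T]: (-2)·-1+(1)·0+(2)·0+(-1)·-1+(1)·-1+(-1)·-2+(-2)·-1 = 6
  [I]: (-2)·0+(1)·0+(2)·1+(-1)·0+(1)·0+(-1)·0+(-2)·0 = 2
⇒ L T^6 I^2

{"L": 1, "T": 6, "I": 2}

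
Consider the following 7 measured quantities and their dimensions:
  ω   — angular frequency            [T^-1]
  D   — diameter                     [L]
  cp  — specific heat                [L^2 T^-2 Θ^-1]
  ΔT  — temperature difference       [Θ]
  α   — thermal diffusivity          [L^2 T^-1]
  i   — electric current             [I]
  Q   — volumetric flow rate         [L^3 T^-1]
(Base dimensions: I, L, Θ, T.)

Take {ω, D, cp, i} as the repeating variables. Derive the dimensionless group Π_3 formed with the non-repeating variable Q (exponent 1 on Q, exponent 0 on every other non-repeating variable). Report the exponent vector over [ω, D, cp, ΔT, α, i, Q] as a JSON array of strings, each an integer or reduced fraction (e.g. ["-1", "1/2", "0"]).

Exponent matrix [I,L,Θ,T] × [ω,D,cp,ΔT,α,i,Q]:
  I: [ 0  0  0  0  0  1  0]
  L: [ 0  1  2  0  2  0  3]
  Θ: [ 0  0 -1  1  0  0  0]
  T: [-1  0 -2  0 -1  0 -1]
Echelon form has 4 nonzero rows (pivots: ω,D,cp,i)
Repeat: ω,D,cp,i; free: ΔT,α,Q
RREF:
  r0: [   1    0    0    2    1    0    1]
  r1: [   0    1    0    2    2    0    3]
  r2: [   0    0    1   -1    0    0    0]
  r3: [   0    0    0    0    0    1    0]
Fix exponent of Q at 1, ΔT at 0, α at 0; solve each RREF row for its pivot's exponent:
  r0: exp(ω) + (1)·1 = 0 ⇒ exp(ω) = -1
  r1: exp(D) + (3)·1 = 0 ⇒ exp(D) = -3
  r2: exp(cp) + (0)·1 = 0 ⇒ exp(cp) = 0
  r3: exp(i) + (0)·1 = 0 ⇒ exp(i) = 0
Π_3 = ω^-1 · D^-3 · Q

["-1", "-3", "0", "0", "0", "0", "1"]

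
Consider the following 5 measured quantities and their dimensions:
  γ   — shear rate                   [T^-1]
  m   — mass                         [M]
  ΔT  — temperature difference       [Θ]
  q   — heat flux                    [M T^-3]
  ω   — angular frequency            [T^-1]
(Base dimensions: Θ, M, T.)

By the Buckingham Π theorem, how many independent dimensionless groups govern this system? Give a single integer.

Write exponents as rows Θ,M,T / cols γ,m,ΔT,q,ω:
  Θ: [ 0  0  1  0  0]
  M: [ 0  1  0  1  0]
  T: [-1  0  0 -3 -1]
RREF → pivots at {γ,m,ΔT} ⇒ r = 3
Π count = n − r = 5 − 3 = 2

2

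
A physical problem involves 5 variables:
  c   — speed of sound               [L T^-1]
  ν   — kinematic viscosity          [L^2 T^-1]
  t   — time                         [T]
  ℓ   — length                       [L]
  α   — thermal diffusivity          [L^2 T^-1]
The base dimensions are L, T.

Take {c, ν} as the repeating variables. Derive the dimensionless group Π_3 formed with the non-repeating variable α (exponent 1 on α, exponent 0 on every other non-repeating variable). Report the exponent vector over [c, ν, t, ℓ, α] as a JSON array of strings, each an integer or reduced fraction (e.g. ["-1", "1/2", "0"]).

Dimensional matrix (L×T by c×ν×t×ℓ×α):
  L: [ 1  2  0  1  2]
  T: [-1 -1  1  0 -1]
Row reduction gives pivot columns c,ν; rank = 2
Repeat: c,ν; free: t,ℓ,α
RREF:
  r0: [   1    0   -2   -1    0]
  r1: [   0    1    1    1    1]
Fix exponent of α at 1, t at 0, ℓ at 0; solve each RREF row for its pivot's exponent:
  r0: exp(c) + (0)·1 = 0 ⇒ exp(c) = 0
  r1: exp(ν) + (1)·1 = 0 ⇒ exp(ν) = -1
Π_3 = ν^-1 · α

["0", "-1", "0", "0", "1"]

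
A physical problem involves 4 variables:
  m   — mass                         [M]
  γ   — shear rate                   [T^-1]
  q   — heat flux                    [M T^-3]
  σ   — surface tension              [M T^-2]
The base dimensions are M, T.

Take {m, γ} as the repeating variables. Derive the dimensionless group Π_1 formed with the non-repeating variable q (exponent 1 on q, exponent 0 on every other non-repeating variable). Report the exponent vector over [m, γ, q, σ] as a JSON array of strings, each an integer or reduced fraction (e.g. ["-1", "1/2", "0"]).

["-1", "-3", "1", "0"]

Exponent matrix [M,T] × [m,γ,q,σ]:
  M: [ 1  0  1  1]
  T: [ 0 -1 -3 -2]
RREF → pivots at {m,γ} ⇒ r = 2
Pivot set = {m,γ}, free = {q,σ}
RREF:
  r0: [   1    0    1    1]
  r1: [   0    1    3    2]
Fix exponent of q at 1, σ at 0; solve each RREF row for its pivot's exponent:
  r0: exp(m) + (1)·1 = 0 ⇒ exp(m) = -1
  r1: exp(γ) + (3)·1 = 0 ⇒ exp(γ) = -3
Π_1 = m^-1 · γ^-3 · q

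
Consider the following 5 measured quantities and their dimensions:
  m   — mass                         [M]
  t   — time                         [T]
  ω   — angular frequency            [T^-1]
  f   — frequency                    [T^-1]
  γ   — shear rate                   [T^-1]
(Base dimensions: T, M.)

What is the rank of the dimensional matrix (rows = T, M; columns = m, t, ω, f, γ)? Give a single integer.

2

Exponent matrix [T,M] × [m,t,ω,f,γ]:
  T: [ 0  1 -1 -1 -1]
  M: [ 1  0  0  0  0]
Echelon form has 2 nonzero rows (pivots: m,t)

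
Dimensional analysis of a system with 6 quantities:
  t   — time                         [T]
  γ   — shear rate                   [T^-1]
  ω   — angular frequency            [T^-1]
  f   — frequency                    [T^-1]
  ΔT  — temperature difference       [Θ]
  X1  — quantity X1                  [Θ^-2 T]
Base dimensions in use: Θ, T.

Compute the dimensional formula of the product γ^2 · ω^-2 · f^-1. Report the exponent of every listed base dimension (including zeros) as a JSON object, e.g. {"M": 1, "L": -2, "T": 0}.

{"Θ": 0, "T": 1}

Exponent matrix [Θ,T] × [t,γ,ω,f,ΔT,X1]:
  Θ: [ 0  0  0  0  1 -2]
  T: [ 1 -1 -1 -1  0  1]
  [Θ]: (2)·0+(-2)·0+(-1)·0 = 0
  [T]: (2)·-1+(-2)·-1+(-1)·-1 = 1
⇒ T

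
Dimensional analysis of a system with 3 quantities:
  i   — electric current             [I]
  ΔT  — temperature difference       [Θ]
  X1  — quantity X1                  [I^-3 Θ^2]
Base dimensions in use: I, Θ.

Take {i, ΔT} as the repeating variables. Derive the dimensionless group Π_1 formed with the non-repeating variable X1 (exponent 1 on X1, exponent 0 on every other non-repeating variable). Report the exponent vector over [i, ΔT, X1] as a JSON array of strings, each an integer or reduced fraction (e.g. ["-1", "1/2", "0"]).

["3", "-2", "1"]

Dimensional matrix (I×Θ by i×ΔT×X1):
  I: [ 1  0 -3]
  Θ: [ 0  1  2]
Echelon form has 2 nonzero rows (pivots: i,ΔT)
Pivot set = {i,ΔT}, free = {X1}
RREF:
  r0: [   1    0   -3]
  r1: [   0    1    2]
Fix exponent of X1 at 1; solve each RREF row for its pivot's exponent:
  r0: exp(i) + (-3)·1 = 0 ⇒ exp(i) = 3
  r1: exp(ΔT) + (2)·1 = 0 ⇒ exp(ΔT) = -2
Π_1 = i^3 · ΔT^-2 · X1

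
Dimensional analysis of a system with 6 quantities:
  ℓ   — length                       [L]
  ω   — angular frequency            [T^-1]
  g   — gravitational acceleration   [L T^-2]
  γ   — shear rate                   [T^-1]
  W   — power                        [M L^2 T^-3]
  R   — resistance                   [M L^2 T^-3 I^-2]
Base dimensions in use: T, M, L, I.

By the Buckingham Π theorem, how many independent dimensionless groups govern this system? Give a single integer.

Write exponents as rows T,M,L,I / cols ℓ,ω,g,γ,W,R:
  T: [ 0 -1 -2 -1 -3 -3]
  M: [ 0  0  0  0  1  1]
  L: [ 1  0  1  0  2  2]
  I: [ 0  0  0  0  0 -2]
Echelon form has 4 nonzero rows (pivots: ℓ,ω,W,R)
n=6, r=4 ⇒ 2 dimensionless groups

2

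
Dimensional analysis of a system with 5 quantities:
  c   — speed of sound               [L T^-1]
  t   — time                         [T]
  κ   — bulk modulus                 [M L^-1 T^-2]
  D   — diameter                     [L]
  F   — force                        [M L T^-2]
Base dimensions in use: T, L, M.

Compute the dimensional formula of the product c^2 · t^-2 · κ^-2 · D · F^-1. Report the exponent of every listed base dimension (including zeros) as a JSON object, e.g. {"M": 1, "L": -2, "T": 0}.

Exponent matrix [T,L,M] × [c,t,κ,D,F]:
  T: [-1  1 -2  0 -2]
  L: [ 1  0 -1  1  1]
  M: [ 0  0  1  0  1]
  [T]: (2)·-1+(-2)·1+(-2)·-2+(1)·0+(-1)·-2 = 2
  [L]: (2)·1+(-2)·0+(-2)·-1+(1)·1+(-1)·1 = 4
  [M]: (2)·0+(-2)·0+(-2)·1+(1)·0+(-1)·1 = -3
⇒ T^2 L^4 M^-3

{"T": 2, "L": 4, "M": -3}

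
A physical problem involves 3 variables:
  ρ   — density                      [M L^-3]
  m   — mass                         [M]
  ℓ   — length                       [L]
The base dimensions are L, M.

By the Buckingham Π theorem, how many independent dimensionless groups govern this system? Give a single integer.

1

Dimensional matrix (L×M by ρ×m×ℓ):
  L: [-3  0  1]
  M: [ 1  1  0]
RREF → pivots at {ρ,m} ⇒ r = 2
n=3, r=2 ⇒ 1 dimensionless group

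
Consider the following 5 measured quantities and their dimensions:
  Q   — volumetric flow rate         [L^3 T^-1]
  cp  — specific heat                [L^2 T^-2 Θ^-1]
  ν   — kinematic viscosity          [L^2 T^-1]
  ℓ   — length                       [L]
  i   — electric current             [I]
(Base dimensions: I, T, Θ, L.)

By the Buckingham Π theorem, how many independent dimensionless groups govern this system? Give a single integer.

Dimensional matrix (I×T×Θ×L by Q×cp×ν×ℓ×i):
  I: [ 0  0  0  0  1]
  T: [-1 -2 -1  0  0]
  Θ: [ 0 -1  0  0  0]
  L: [ 3  2  2  1  0]
Echelon form has 4 nonzero rows (pivots: Q,cp,ν,i)
5 vars − rank 4 = 1 Π group

1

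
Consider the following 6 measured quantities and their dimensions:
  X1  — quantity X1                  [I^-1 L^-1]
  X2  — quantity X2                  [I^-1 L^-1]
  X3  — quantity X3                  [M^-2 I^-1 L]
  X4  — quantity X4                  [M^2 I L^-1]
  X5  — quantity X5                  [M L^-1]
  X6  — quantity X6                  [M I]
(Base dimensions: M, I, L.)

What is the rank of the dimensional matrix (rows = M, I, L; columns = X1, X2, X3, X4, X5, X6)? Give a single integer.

Write exponents as rows M,I,L / cols X1,X2,X3,X4,X5,X6:
  M: [ 0  0 -2  2  1  1]
  I: [-1 -1 -1  1  0  1]
  L: [-1 -1  1 -1 -1  0]
RREF → pivots at {X1,X3} ⇒ r = 2

2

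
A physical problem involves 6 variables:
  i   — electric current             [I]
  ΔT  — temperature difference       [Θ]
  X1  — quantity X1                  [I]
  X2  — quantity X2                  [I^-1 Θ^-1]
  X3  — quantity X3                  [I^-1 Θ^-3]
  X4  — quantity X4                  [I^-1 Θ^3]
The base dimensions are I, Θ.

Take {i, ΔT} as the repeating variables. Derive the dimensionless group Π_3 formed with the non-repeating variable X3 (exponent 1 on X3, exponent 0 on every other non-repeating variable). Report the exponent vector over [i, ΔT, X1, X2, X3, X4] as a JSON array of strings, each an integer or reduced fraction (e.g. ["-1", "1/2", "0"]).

["1", "3", "0", "0", "1", "0"]

Dimensional matrix (I×Θ by i×ΔT×X1×X2×X3×X4):
  I: [ 1  0  1 -1 -1 -1]
  Θ: [ 0  1  0 -1 -3  3]
RREF → pivots at {i,ΔT} ⇒ r = 2
Repeat: i,ΔT; free: X1,X2,X3,X4
RREF:
  r0: [   1    0    1   -1   -1   -1]
  r1: [   0    1    0   -1   -3    3]
Fix exponent of X3 at 1, X1 at 0, X2 at 0, X4 at 0; solve each RREF row for its pivot's exponent:
  r0: exp(i) + (-1)·1 = 0 ⇒ exp(i) = 1
  r1: exp(ΔT) + (-3)·1 = 0 ⇒ exp(ΔT) = 3
Π_3 = i · ΔT^3 · X3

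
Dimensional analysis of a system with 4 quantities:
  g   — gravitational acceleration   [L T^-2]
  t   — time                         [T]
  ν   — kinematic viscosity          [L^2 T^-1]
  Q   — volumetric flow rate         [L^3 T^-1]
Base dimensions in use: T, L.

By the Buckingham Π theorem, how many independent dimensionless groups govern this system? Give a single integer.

2

Write exponents as rows T,L / cols g,t,ν,Q:
  T: [-2  1 -1 -1]
  L: [ 1  0  2  3]
RREF → pivots at {g,t} ⇒ r = 2
4 vars − rank 2 = 2 Π groups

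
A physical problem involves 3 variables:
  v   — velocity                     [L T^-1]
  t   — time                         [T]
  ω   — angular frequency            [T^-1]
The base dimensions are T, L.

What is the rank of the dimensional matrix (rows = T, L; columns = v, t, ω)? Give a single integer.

Dimensional matrix (T×L by v×t×ω):
  T: [-1  1 -1]
  L: [ 1  0  0]
Echelon form has 2 nonzero rows (pivots: v,t)

2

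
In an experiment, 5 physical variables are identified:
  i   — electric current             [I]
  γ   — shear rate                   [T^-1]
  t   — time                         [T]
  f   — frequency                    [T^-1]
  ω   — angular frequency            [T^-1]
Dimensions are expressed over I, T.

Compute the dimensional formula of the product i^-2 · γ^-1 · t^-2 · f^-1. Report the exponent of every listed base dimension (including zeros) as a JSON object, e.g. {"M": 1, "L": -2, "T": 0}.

{"I": -2, "T": 0}

Write exponents as rows I,T / cols i,γ,t,f,ω:
  I: [ 1  0  0  0  0]
  T: [ 0 -1  1 -1 -1]
  [I]: (-2)·1+(-1)·0+(-2)·0+(-1)·0 = -2
  [T]: (-2)·0+(-1)·-1+(-2)·1+(-1)·-1 = 0
⇒ I^-2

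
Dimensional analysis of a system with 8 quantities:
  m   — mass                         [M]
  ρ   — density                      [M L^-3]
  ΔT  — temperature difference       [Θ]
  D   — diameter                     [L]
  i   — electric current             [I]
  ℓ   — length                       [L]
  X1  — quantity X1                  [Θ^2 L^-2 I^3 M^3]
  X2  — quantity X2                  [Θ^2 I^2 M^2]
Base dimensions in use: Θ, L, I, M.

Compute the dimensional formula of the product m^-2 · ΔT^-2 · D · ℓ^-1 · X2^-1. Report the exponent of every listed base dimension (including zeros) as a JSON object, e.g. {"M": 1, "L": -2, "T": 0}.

Dimensional matrix (Θ×L×I×M by m×ρ×ΔT×D×i×ℓ×X1×X2):
  Θ: [ 0  0  1  0  0  0  2  2]
  L: [ 0 -3  0  1  0  1 -2  0]
  I: [ 0  0  0  0  1  0  3  2]
  M: [ 1  1  0  0  0  0  3  2]
  [Θ]: (-2)·0+(-2)·1+(1)·0+(-1)·0+(-1)·2 = -4
  [L]: (-2)·0+(-2)·0+(1)·1+(-1)·1+(-1)·0 = 0
  [I]: (-2)·0+(-2)·0+(1)·0+(-1)·0+(-1)·2 = -2
  [M]: (-2)·1+(-2)·0+(1)·0+(-1)·0+(-1)·2 = -4
⇒ Θ^-4 I^-2 M^-4

{"Θ": -4, "L": 0, "I": -2, "M": -4}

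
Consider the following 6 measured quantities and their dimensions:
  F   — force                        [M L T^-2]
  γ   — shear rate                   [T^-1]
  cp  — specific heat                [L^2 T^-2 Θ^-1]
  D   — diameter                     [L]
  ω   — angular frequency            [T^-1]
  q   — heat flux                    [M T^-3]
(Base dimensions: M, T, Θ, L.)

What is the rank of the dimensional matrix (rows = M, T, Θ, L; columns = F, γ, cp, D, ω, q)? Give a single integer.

Dimensional matrix (M×T×Θ×L by F×γ×cp×D×ω×q):
  M: [ 1  0  0  0  0  1]
  T: [-2 -1 -2  0 -1 -3]
  Θ: [ 0  0 -1  0  0  0]
  L: [ 1  0  2  1  0  0]
Echelon form has 4 nonzero rows (pivots: F,γ,cp,D)

4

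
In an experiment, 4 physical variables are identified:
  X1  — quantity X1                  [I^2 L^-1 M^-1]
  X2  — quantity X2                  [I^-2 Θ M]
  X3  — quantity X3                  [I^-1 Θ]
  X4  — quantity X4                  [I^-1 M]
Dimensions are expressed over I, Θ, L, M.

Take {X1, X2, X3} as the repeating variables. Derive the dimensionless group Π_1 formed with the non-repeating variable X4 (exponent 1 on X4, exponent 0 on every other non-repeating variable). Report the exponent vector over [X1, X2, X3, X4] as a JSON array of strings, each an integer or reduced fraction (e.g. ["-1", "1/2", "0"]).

Dimensional matrix (I×Θ×L×M by X1×X2×X3×X4):
  I: [ 2 -2 -1 -1]
  Θ: [ 0  1  1  0]
  L: [-1  0  0  0]
  M: [-1  1  0  1]
RREF → pivots at {X1,X2,X3} ⇒ r = 3
Pivot set = {X1,X2,X3}, free = {X4}
RREF:
  r0: [   1    0    0    0]
  r1: [   0    1    0    1]
  r2: [   0    0    1   -1]
  r3: [   0    0    0    0]
Fix exponent of X4 at 1; solve each RREF row for its pivot's exponent:
  r0: exp(X1) + (0)·1 = 0 ⇒ exp(X1) = 0
  r1: exp(X2) + (1)·1 = 0 ⇒ exp(X2) = -1
  r2: exp(X3) + (-1)·1 = 0 ⇒ exp(X3) = 1
Π_1 = X2^-1 · X3 · X4

["0", "-1", "1", "1"]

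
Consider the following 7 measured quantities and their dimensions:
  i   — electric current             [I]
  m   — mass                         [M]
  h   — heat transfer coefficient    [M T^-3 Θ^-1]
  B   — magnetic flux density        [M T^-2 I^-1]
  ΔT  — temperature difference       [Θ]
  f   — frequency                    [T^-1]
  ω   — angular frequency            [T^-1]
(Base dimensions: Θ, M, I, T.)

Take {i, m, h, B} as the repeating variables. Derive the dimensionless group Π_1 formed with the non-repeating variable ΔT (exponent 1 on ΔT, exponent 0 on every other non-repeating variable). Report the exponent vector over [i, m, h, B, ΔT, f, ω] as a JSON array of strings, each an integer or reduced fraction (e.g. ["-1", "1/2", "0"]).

["-3/2", "1/2", "1", "-3/2", "1", "0", "0"]

Write exponents as rows Θ,M,I,T / cols i,m,h,B,ΔT,f,ω:
  Θ: [ 0  0 -1  0  1  0  0]
  M: [ 0  1  1  1  0  0  0]
  I: [ 1  0  0 -1  0  0  0]
  T: [ 0  0 -3 -2  0 -1 -1]
Echelon form has 4 nonzero rows (pivots: i,m,h,B)
Repeat: i,m,h,B; free: ΔT,f,ω
RREF:
  r0: [   1    0    0    0  3/2  1/2  1/2]
  r1: [   0    1    0    0 -1/2 -1/2 -1/2]
  r2: [   0    0    1    0   -1    0    0]
  r3: [   0    0    0    1  3/2  1/2  1/2]
Fix exponent of ΔT at 1, f at 0, ω at 0; solve each RREF row for its pivot's exponent:
  r0: exp(i) + (3/2)·1 = 0 ⇒ exp(i) = -3/2
  r1: exp(m) + (-1/2)·1 = 0 ⇒ exp(m) = 1/2
  r2: exp(h) + (-1)·1 = 0 ⇒ exp(h) = 1
  r3: exp(B) + (3/2)·1 = 0 ⇒ exp(B) = -3/2
Π_1 = i^(-3/2) · m^(1/2) · h · B^(-3/2) · ΔT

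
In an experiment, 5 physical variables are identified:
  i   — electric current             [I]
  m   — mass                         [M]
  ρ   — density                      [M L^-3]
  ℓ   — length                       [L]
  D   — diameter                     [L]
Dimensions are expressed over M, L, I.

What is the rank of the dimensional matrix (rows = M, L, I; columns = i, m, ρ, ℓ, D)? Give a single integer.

3

Write exponents as rows M,L,I / cols i,m,ρ,ℓ,D:
  M: [ 0  1  1  0  0]
  L: [ 0  0 -3  1  1]
  I: [ 1  0  0  0  0]
Echelon form has 3 nonzero rows (pivots: i,m,ρ)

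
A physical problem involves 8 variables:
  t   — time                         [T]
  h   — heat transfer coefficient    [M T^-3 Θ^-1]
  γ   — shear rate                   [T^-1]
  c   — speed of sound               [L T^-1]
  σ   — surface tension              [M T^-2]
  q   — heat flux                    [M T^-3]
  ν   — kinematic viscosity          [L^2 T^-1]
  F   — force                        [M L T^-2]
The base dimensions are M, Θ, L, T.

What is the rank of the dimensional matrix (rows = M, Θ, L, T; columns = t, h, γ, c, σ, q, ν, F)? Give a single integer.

4

Write exponents as rows M,Θ,L,T / cols t,h,γ,c,σ,q,ν,F:
  M: [ 0  1  0  0  1  1  0  1]
  Θ: [ 0 -1  0  0  0  0  0  0]
  L: [ 0  0  0  1  0  0  2  1]
  T: [ 1 -3 -1 -1 -2 -3 -1 -2]
Row reduction gives pivot columns t,h,c,σ; rank = 4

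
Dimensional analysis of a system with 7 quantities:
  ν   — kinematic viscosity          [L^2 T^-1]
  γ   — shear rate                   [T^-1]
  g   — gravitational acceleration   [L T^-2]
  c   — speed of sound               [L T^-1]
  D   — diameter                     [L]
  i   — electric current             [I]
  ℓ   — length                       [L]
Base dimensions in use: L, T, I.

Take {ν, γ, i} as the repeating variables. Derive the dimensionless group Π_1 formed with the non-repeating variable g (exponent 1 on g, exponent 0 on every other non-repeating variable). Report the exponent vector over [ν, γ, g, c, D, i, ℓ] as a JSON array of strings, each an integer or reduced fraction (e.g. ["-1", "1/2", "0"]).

Dimensional matrix (L×T×I by ν×γ×g×c×D×i×ℓ):
  L: [ 2  0  1  1  1  0  1]
  T: [-1 -1 -2 -1  0  0  0]
  I: [ 0  0  0  0  0  1  0]
Echelon form has 3 nonzero rows (pivots: ν,γ,i)
Repeat: ν,γ,i; free: g,c,D,ℓ
RREF:
  r0: [   1    0  1/2  1/2  1/2    0  1/2]
  r1: [   0    1  3/2  1/2 -1/2    0 -1/2]
  r2: [   0    0    0    0    0    1    0]
Fix exponent of g at 1, c at 0, D at 0, ℓ at 0; solve each RREF row for its pivot's exponent:
  r0: exp(ν) + (1/2)·1 = 0 ⇒ exp(ν) = -1/2
  r1: exp(γ) + (3/2)·1 = 0 ⇒ exp(γ) = -3/2
  r2: exp(i) + (0)·1 = 0 ⇒ exp(i) = 0
Π_1 = ν^(-1/2) · γ^(-3/2) · g

["-1/2", "-3/2", "1", "0", "0", "0", "0"]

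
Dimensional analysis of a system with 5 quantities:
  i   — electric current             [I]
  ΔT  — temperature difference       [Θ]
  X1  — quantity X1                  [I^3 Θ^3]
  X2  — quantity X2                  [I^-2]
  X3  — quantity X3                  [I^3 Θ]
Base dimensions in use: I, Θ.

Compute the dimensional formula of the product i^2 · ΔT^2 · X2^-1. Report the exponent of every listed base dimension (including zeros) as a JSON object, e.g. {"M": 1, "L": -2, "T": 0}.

Exponent matrix [I,Θ] × [i,ΔT,X1,X2,X3]:
  I: [ 1  0  3 -2  3]
  Θ: [ 0  1  3  0  1]
  [I]: (2)·1+(2)·0+(-1)·-2 = 4
  [Θ]: (2)·0+(2)·1+(-1)·0 = 2
⇒ I^4 Θ^2

{"I": 4, "Θ": 2}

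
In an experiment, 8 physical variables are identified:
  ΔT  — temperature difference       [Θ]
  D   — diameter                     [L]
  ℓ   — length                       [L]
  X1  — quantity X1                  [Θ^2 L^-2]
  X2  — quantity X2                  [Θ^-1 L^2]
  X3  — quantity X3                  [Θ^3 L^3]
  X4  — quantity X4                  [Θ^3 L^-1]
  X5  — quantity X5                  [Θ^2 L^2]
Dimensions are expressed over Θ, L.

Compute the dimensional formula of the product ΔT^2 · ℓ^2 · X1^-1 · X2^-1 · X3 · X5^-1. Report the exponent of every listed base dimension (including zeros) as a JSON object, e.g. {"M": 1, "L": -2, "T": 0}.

{"Θ": 2, "L": 3}

Exponent matrix [Θ,L] × [ΔT,D,ℓ,X1,X2,X3,X4,X5]:
  Θ: [ 1  0  0  2 -1  3  3  2]
  L: [ 0  1  1 -2  2  3 -1  2]
  [Θ]: (2)·1+(2)·0+(-1)·2+(-1)·-1+(1)·3+(-1)·2 = 2
  [L]: (2)·0+(2)·1+(-1)·-2+(-1)·2+(1)·3+(-1)·2 = 3
⇒ Θ^2 L^3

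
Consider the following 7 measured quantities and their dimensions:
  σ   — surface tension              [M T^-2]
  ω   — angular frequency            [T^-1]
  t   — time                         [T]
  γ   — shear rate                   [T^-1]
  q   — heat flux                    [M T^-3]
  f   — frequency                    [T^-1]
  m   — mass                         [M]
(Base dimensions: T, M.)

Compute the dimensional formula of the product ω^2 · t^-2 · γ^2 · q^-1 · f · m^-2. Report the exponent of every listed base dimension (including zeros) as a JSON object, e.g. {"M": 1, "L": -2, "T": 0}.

{"T": -4, "M": -3}

Exponent matrix [T,M] × [σ,ω,t,γ,q,f,m]:
  T: [-2 -1  1 -1 -3 -1  0]
  M: [ 1  0  0  0  1  0  1]
  [T]: (2)·-1+(-2)·1+(2)·-1+(-1)·-3+(1)·-1+(-2)·0 = -4
  [M]: (2)·0+(-2)·0+(2)·0+(-1)·1+(1)·0+(-2)·1 = -3
⇒ T^-4 M^-3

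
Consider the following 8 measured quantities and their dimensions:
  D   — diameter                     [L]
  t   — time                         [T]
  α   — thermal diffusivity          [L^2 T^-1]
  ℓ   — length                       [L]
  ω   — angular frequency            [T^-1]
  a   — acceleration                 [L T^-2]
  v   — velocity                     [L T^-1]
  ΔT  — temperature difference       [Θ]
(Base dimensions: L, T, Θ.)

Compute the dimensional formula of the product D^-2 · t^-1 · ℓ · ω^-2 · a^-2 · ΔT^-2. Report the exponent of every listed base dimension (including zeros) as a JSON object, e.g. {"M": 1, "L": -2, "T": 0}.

{"L": -3, "T": 5, "Θ": -2}

Dimensional matrix (L×T×Θ by D×t×α×ℓ×ω×a×v×ΔT):
  L: [ 1  0  2  1  0  1  1  0]
  T: [ 0  1 -1  0 -1 -2 -1  0]
  Θ: [ 0  0  0  0  0  0  0  1]
  [L]: (-2)·1+(-1)·0+(1)·1+(-2)·0+(-2)·1+(-2)·0 = -3
  [T]: (-2)·0+(-1)·1+(1)·0+(-2)·-1+(-2)·-2+(-2)·0 = 5
  [Θ]: (-2)·0+(-1)·0+(1)·0+(-2)·0+(-2)·0+(-2)·1 = -2
⇒ L^-3 T^5 Θ^-2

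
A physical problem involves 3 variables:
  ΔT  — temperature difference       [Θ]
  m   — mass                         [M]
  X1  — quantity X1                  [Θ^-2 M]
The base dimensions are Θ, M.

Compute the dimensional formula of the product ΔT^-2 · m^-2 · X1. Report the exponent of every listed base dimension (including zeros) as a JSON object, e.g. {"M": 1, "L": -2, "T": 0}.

{"Θ": -4, "M": -1}

Exponent matrix [Θ,M] × [ΔT,m,X1]:
  Θ: [ 1  0 -2]
  M: [ 0  1  1]
  [Θ]: (-2)·1+(-2)·0+(1)·-2 = -4
  [M]: (-2)·0+(-2)·1+(1)·1 = -1
⇒ Θ^-4 M^-1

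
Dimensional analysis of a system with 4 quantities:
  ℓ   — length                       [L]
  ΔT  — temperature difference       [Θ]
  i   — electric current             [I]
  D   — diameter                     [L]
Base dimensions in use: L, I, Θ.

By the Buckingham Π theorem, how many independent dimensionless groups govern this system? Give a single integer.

Exponent matrix [L,I,Θ] × [ℓ,ΔT,i,D]:
  L: [ 1  0  0  1]
  I: [ 0  0  1  0]
  Θ: [ 0  1  0  0]
RREF → pivots at {ℓ,ΔT,i} ⇒ r = 3
n=4, r=3 ⇒ 1 dimensionless group

1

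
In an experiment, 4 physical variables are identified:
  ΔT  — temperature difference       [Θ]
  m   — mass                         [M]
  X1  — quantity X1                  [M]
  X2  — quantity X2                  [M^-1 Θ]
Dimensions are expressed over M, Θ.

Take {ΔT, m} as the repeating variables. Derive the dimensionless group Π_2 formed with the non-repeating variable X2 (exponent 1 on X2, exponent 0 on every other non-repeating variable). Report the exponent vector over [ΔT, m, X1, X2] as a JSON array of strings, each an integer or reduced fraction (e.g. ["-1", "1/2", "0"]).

["-1", "1", "0", "1"]

Write exponents as rows M,Θ / cols ΔT,m,X1,X2:
  M: [ 0  1  1 -1]
  Θ: [ 1  0  0  1]
RREF → pivots at {ΔT,m} ⇒ r = 2
Repeat: ΔT,m; free: X1,X2
RREF:
  r0: [   1    0    0    1]
  r1: [   0    1    1   -1]
Fix exponent of X2 at 1, X1 at 0; solve each RREF row for its pivot's exponent:
  r0: exp(ΔT) + (1)·1 = 0 ⇒ exp(ΔT) = -1
  r1: exp(m) + (-1)·1 = 0 ⇒ exp(m) = 1
Π_2 = ΔT^-1 · m · X2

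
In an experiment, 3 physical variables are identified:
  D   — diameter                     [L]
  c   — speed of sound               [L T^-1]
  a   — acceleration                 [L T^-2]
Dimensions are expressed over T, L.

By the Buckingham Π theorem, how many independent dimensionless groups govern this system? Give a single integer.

1

Exponent matrix [T,L] × [D,c,a]:
  T: [ 0 -1 -2]
  L: [ 1  1  1]
RREF → pivots at {D,c} ⇒ r = 2
3 vars − rank 2 = 1 Π group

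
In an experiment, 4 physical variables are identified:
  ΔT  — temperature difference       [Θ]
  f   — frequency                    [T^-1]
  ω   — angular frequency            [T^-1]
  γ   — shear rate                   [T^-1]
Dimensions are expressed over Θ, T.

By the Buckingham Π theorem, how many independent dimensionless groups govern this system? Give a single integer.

Write exponents as rows Θ,T / cols ΔT,f,ω,γ:
  Θ: [ 1  0  0  0]
  T: [ 0 -1 -1 -1]
RREF → pivots at {ΔT,f} ⇒ r = 2
n=4, r=2 ⇒ 2 dimensionless groups

2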